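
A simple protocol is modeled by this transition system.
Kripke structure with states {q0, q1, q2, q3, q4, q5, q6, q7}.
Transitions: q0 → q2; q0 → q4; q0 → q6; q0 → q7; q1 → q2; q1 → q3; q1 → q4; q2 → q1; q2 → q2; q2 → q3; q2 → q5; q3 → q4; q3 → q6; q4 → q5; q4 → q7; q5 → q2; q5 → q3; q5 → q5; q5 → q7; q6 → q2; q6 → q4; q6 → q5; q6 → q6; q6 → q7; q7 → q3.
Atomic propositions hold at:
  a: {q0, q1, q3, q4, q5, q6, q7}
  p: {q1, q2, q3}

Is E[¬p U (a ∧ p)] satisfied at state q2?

Sat(¬p) = {q0, q4, q5, q6, q7}
Sat(a ∧ p) = {q1, q3}
E[¬p U (a ∧ p)]: least fixpoint, start Z0 = Sat((a ∧ p)) = {q1, q3}, add states in Sat(¬p) with some successor in Z. Z1 = {q1, q3, q5, q7}; Z2 = {q0, q1, q3, q4, q5, q6, q7}; fixed.
Sat(E[¬p U (a ∧ p)]) = {q0, q1, q3, q4, q5, q6, q7}
q2 ∉ Sat(E[¬p U (a ∧ p)]) = {q0, q1, q3, q4, q5, q6, q7}, so the formula does not hold at q2.

No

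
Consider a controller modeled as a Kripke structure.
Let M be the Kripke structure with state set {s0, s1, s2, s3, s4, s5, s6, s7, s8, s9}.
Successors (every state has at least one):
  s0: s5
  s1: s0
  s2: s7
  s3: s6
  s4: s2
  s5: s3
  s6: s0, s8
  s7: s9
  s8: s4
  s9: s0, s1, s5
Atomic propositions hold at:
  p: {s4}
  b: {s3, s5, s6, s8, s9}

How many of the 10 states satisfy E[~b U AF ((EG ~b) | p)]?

Sat(~b) = {s0, s1, s2, s4, s7}
EG ~b: greatest fixpoint, start Z0 = {s0, s1, s2, s4, s7}, keep only states in Sat with some successor in Z. Z1 = {s1, s2, s4}; Z2 = {s4}; Z3 = ∅; fixed.
Sat(EG ~b) = ∅
Sat((EG ~b) | p) = {s4}
AF ((EG ~b) | p): least fixpoint, start Z0 = {s4}, add states with every successor in Z. Z1 = {s4, s8}; fixed.
Sat(AF ((EG ~b) | p)) = {s4, s8}
E[~b U AF ((EG ~b) | p)]: least fixpoint, start Z0 = Sat(AF ((EG ~b) | p)) = {s4, s8}, add states in Sat(~b) with some successor in Z. Already a fixed point.
Sat(E[~b U AF ((EG ~b) | p)]) = {s4, s8}
|Sat(E[~b U AF ((EG ~b) | p)])| = |{s4, s8}| = 2.

2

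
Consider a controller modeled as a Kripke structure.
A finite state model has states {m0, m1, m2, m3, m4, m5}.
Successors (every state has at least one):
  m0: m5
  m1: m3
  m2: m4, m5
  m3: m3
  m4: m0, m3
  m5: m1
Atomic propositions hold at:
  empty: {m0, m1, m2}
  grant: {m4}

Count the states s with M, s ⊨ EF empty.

5

EF empty: least fixpoint, start Z0 = {m0, m1, m2}, add states with some successor in Z. Z1 = {m0, m1, m2, m4, m5}; fixed.
Sat(EF empty) = {m0, m1, m2, m4, m5}
|Sat(EF empty)| = |{m0, m1, m2, m4, m5}| = 5.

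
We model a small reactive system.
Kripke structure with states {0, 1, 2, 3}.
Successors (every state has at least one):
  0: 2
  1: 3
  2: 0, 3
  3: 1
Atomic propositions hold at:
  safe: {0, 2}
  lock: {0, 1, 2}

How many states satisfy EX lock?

3

Sat(EX lock) = {s : some successor in {0, 1, 2}} = {0, 2, 3}
|Sat(EX lock)| = |{0, 2, 3}| = 3.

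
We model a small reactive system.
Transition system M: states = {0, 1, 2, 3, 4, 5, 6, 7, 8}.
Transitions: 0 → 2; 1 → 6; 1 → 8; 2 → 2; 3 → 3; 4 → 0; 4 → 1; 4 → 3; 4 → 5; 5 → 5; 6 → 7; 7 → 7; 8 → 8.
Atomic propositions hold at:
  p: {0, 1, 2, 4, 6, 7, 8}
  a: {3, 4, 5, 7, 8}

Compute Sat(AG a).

AG a: greatest fixpoint, start Z0 = {3, 4, 5, 7, 8}, keep only states in Sat with every successor in Z. Z1 = {3, 5, 7, 8}; fixed.
Sat(AG a) = {3, 5, 7, 8}

{3, 5, 7, 8}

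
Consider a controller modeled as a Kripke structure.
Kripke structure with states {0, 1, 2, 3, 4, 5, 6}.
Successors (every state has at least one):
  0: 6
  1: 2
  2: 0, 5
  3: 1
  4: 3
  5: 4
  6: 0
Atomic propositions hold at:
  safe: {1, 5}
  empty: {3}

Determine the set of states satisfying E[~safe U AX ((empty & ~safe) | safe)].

Sat(~safe) = {0, 2, 3, 4, 6}
Sat(empty & ~safe) = {3}
Sat((empty & ~safe) | safe) = {1, 3, 5}
Sat(AX ((empty & ~safe) | safe)) = {s : every successor in {1, 3, 5}} = {3, 4}
E[~safe U AX ((empty & ~safe) | safe)]: least fixpoint, start Z0 = Sat(AX ((empty & ~safe) | safe)) = {3, 4}, add states in Sat(~safe) with some successor in Z. Already a fixed point.
Sat(E[~safe U AX ((empty & ~safe) | safe)]) = {3, 4}

{3, 4}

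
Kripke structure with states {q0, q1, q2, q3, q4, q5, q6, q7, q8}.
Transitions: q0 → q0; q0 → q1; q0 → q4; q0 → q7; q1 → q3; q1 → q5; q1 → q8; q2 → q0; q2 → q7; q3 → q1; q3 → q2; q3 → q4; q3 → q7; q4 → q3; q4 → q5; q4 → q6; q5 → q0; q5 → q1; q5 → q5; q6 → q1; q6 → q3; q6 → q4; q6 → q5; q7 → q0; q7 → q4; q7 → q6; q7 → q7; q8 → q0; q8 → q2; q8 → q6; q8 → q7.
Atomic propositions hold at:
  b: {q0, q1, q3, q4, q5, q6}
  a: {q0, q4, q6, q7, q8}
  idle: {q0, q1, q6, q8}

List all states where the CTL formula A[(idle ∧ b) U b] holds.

{q0, q1, q3, q4, q5, q6}

Sat(idle ∧ b) = {q0, q1, q6}
A[(idle ∧ b) U b]: least fixpoint, start Z0 = Sat(b) = {q0, q1, q3, q4, q5, q6}, add states in Sat(idle ∧ b) with every successor in Z. Already a fixed point.
Sat(A[(idle ∧ b) U b]) = {q0, q1, q3, q4, q5, q6}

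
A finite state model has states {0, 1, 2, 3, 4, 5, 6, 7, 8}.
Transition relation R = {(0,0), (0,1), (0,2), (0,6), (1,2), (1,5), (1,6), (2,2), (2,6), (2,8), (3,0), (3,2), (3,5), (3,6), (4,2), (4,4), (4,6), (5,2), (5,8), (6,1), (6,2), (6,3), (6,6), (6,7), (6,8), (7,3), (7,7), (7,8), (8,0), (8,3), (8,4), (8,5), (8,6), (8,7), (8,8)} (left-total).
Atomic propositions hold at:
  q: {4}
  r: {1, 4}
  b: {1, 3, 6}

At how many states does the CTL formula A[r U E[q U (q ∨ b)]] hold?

4

Sat(q ∨ b) = {1, 3, 4, 6}
E[q U (q ∨ b)]: least fixpoint, start Z0 = Sat((q ∨ b)) = {1, 3, 4, 6}, add states in Sat(q) with some successor in Z. Already a fixed point.
Sat(E[q U (q ∨ b)]) = {1, 3, 4, 6}
A[r U E[q U (q ∨ b)]]: least fixpoint, start Z0 = Sat(E[q U (q ∨ b)]) = {1, 3, 4, 6}, add states in Sat(r) with every successor in Z. Already a fixed point.
Sat(A[r U E[q U (q ∨ b)]]) = {1, 3, 4, 6}
|Sat(A[r U E[q U (q ∨ b)]])| = |{1, 3, 4, 6}| = 4.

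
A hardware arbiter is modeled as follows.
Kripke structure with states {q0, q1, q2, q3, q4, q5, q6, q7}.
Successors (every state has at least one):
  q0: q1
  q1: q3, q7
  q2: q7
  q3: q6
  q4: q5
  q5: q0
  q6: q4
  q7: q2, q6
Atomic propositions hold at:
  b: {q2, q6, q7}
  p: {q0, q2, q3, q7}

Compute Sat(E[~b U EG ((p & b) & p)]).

{q0, q1, q2, q4, q5, q7}

Sat(~b) = {q0, q1, q3, q4, q5}
Sat(p & b) = {q2, q7}
Sat((p & b) & p) = {q2, q7}
EG ((p & b) & p): greatest fixpoint, start Z0 = {q2, q7}, keep only states in Sat with some successor in Z. Already a fixed point.
Sat(EG ((p & b) & p)) = {q2, q7}
E[~b U EG ((p & b) & p)]: least fixpoint, start Z0 = Sat(EG ((p & b) & p)) = {q2, q7}, add states in Sat(~b) with some successor in Z. Z1 = {q1, q2, q7}; Z2 = {q0, q1, q2, q7}; Z3 = {q0, q1, q2, q5, q7}; Z4 = {q0, q1, q2, q4, q5, q7}; fixed.
Sat(E[~b U EG ((p & b) & p)]) = {q0, q1, q2, q4, q5, q7}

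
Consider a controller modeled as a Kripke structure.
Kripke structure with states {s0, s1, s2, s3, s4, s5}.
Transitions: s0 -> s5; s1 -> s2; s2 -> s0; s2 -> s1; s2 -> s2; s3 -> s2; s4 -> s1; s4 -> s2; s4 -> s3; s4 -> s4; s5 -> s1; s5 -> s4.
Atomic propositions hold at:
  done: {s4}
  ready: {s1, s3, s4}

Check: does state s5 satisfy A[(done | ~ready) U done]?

Sat(~ready) = {s0, s2, s5}
Sat(done | ~ready) = {s0, s2, s4, s5}
A[(done | ~ready) U done]: least fixpoint, start Z0 = Sat(done) = {s4}, add states in Sat(done | ~ready) with every successor in Z. Already a fixed point.
Sat(A[(done | ~ready) U done]) = {s4}
s5 ∉ Sat(A[(done | ~ready) U done]) = {s4}, so the formula does not hold at s5.

No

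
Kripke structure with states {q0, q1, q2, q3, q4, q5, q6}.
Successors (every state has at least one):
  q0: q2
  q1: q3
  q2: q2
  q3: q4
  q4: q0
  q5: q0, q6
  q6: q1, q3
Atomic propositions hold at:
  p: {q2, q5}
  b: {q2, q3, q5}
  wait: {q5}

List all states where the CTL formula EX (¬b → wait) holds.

Sat(¬b) = {q0, q1, q4, q6}
Sat(¬b → wait) = {q2, q3, q5}
Sat(EX (¬b → wait)) = {s : some successor in {q2, q3, q5}} = {q0, q1, q2, q6}

{q0, q1, q2, q6}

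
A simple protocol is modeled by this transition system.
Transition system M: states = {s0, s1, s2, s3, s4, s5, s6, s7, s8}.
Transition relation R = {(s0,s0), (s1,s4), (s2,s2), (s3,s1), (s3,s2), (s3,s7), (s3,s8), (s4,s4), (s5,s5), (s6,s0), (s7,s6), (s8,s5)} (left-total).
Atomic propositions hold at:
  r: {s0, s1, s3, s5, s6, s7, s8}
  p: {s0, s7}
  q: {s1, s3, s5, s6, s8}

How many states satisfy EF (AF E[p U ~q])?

7

Sat(~q) = {s0, s2, s4, s7}
E[p U ~q]: least fixpoint, start Z0 = Sat(~q) = {s0, s2, s4, s7}, add states in Sat(p) with some successor in Z. Already a fixed point.
Sat(E[p U ~q]) = {s0, s2, s4, s7}
AF E[p U ~q]: least fixpoint, start Z0 = {s0, s2, s4, s7}, add states with every successor in Z. Z1 = {s0, s1, s2, s4, s6, s7}; fixed.
Sat(AF E[p U ~q]) = {s0, s1, s2, s4, s6, s7}
EF (AF E[p U ~q]): least fixpoint, start Z0 = {s0, s1, s2, s4, s6, s7}, add states with some successor in Z. Z1 = {s0, s1, s2, s3, s4, s6, s7}; fixed.
Sat(EF (AF E[p U ~q])) = {s0, s1, s2, s3, s4, s6, s7}
|Sat(EF (AF E[p U ~q]))| = |{s0, s1, s2, s3, s4, s6, s7}| = 7.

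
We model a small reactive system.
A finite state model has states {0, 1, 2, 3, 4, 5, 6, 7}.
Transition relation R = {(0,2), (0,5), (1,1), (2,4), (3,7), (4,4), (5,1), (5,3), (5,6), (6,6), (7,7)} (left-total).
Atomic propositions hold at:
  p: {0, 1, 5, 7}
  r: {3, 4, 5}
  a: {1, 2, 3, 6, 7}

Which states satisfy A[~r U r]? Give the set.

{0, 2, 3, 4, 5}

Sat(~r) = {0, 1, 2, 6, 7}
A[~r U r]: least fixpoint, start Z0 = Sat(r) = {3, 4, 5}, add states in Sat(~r) with every successor in Z. Z1 = {2, 3, 4, 5}; Z2 = {0, 2, 3, 4, 5}; fixed.
Sat(A[~r U r]) = {0, 2, 3, 4, 5}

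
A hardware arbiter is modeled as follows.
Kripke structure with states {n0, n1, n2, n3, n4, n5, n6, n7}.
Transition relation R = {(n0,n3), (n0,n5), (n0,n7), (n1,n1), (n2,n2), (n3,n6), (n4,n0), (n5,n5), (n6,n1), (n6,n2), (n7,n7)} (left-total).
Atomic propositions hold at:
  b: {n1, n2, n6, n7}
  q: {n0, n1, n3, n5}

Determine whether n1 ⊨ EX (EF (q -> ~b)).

Sat(~b) = {n0, n3, n4, n5}
Sat(q -> ~b) = {n0, n2, n3, n4, n5, n6, n7}
EF (q -> ~b): least fixpoint, start Z0 = {n0, n2, n3, n4, n5, n6, n7}, add states with some successor in Z. Already a fixed point.
Sat(EF (q -> ~b)) = {n0, n2, n3, n4, n5, n6, n7}
Sat(EX (EF (q -> ~b))) = {s : some successor in {n0, n2, n3, n4, n5, n6, n7}} = {n0, n2, n3, n4, n5, n6, n7}
n1 ∉ Sat(EX (EF (q -> ~b))) = {n0, n2, n3, n4, n5, n6, n7}, so the formula does not hold at n1.

No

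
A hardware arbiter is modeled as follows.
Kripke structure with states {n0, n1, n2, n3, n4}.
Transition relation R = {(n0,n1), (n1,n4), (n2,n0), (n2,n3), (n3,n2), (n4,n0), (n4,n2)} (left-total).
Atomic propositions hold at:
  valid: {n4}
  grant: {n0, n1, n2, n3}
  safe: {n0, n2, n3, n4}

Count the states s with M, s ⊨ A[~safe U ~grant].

Sat(~safe) = {n1}
Sat(~grant) = {n4}
A[~safe U ~grant]: least fixpoint, start Z0 = Sat(~grant) = {n4}, add states in Sat(~safe) with every successor in Z. Z1 = {n1, n4}; fixed.
Sat(A[~safe U ~grant]) = {n1, n4}
|Sat(A[~safe U ~grant])| = |{n1, n4}| = 2.

2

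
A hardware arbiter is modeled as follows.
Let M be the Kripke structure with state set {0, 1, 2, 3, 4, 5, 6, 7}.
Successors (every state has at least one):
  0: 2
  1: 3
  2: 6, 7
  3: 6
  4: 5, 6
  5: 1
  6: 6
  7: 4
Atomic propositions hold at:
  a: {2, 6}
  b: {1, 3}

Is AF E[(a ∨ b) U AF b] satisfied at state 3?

Yes

Sat(a ∨ b) = {1, 2, 3, 6}
AF b: least fixpoint, start Z0 = {1, 3}, add states with every successor in Z. Z1 = {1, 3, 5}; fixed.
Sat(AF b) = {1, 3, 5}
E[(a ∨ b) U AF b]: least fixpoint, start Z0 = Sat(AF b) = {1, 3, 5}, add states in Sat(a ∨ b) with some successor in Z. Already a fixed point.
Sat(E[(a ∨ b) U AF b]) = {1, 3, 5}
AF E[(a ∨ b) U AF b]: least fixpoint, start Z0 = {1, 3, 5}, add states with every successor in Z. Already a fixed point.
Sat(AF E[(a ∨ b) U AF b]) = {1, 3, 5}
3 ∈ Sat(AF E[(a ∨ b) U AF b]) = {1, 3, 5}, so the formula holds at 3.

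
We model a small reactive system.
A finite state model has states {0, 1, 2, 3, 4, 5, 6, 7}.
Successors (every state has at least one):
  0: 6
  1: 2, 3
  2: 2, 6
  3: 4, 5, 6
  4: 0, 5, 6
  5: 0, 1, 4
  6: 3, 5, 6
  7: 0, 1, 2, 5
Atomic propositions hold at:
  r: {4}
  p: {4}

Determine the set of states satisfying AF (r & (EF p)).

{4}

EF p: least fixpoint, start Z0 = {4}, add states with some successor in Z. Z1 = {3, 4, 5}; Z2 = {1, 3, 4, 5, 6, 7}; Z3 = {0, 1, 2, 3, 4, 5, 6, 7}; fixed.
Sat(EF p) = {0, 1, 2, 3, 4, 5, 6, 7}
Sat(r & (EF p)) = {4}
AF (r & (EF p)): least fixpoint, start Z0 = {4}, add states with every successor in Z. Already a fixed point.
Sat(AF (r & (EF p))) = {4}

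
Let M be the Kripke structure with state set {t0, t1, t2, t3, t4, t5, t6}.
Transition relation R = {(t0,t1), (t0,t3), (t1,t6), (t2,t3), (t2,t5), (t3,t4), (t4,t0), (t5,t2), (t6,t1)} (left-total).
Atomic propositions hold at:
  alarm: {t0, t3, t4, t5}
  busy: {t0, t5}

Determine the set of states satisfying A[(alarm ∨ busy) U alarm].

{t0, t3, t4, t5}

Sat(alarm ∨ busy) = {t0, t3, t4, t5}
A[(alarm ∨ busy) U alarm]: least fixpoint, start Z0 = Sat(alarm) = {t0, t3, t4, t5}, add states in Sat(alarm ∨ busy) with every successor in Z. Already a fixed point.
Sat(A[(alarm ∨ busy) U alarm]) = {t0, t3, t4, t5}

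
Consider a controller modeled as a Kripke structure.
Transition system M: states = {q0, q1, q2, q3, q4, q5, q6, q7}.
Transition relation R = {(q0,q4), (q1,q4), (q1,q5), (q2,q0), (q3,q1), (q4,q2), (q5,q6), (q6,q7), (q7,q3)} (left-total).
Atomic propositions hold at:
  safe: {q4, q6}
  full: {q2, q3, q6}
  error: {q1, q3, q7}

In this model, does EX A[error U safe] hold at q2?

No

A[error U safe]: least fixpoint, start Z0 = Sat(safe) = {q4, q6}, add states in Sat(error) with every successor in Z. Already a fixed point.
Sat(A[error U safe]) = {q4, q6}
Sat(EX A[error U safe]) = {s : some successor in {q4, q6}} = {q0, q1, q5}
q2 ∉ Sat(EX A[error U safe]) = {q0, q1, q5}, so the formula does not hold at q2.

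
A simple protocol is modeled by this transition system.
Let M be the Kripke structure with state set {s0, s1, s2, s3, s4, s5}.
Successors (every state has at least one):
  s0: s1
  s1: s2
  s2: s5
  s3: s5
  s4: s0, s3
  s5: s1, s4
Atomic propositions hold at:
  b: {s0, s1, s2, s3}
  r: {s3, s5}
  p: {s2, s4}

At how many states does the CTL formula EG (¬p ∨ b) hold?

Sat(¬p) = {s0, s1, s3, s5}
Sat(¬p ∨ b) = {s0, s1, s2, s3, s5}
EG (¬p ∨ b): greatest fixpoint, start Z0 = {s0, s1, s2, s3, s5}, keep only states in Sat with some successor in Z. Already a fixed point.
Sat(EG (¬p ∨ b)) = {s0, s1, s2, s3, s5}
|Sat(EG (¬p ∨ b))| = |{s0, s1, s2, s3, s5}| = 5.

5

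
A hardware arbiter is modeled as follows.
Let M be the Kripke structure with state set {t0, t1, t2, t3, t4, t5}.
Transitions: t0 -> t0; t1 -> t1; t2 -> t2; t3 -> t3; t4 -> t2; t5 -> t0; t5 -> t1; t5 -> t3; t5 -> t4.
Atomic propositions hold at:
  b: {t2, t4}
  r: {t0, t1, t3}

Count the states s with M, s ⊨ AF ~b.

Sat(~b) = {t0, t1, t3, t5}
AF ~b: least fixpoint, start Z0 = {t0, t1, t3, t5}, add states with every successor in Z. Already a fixed point.
Sat(AF ~b) = {t0, t1, t3, t5}
|Sat(AF ~b)| = |{t0, t1, t3, t5}| = 4.

4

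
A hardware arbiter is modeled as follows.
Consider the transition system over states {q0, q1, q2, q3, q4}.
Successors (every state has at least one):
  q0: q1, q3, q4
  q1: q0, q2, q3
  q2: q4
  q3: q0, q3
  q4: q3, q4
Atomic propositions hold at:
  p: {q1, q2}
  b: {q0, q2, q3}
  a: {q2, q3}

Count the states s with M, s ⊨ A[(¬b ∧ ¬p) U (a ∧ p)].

Sat(¬b) = {q1, q4}
Sat(¬p) = {q0, q3, q4}
Sat(¬b ∧ ¬p) = {q4}
Sat(a ∧ p) = {q2}
A[(¬b ∧ ¬p) U (a ∧ p)]: least fixpoint, start Z0 = Sat((a ∧ p)) = {q2}, add states in Sat(¬b ∧ ¬p) with every successor in Z. Already a fixed point.
Sat(A[(¬b ∧ ¬p) U (a ∧ p)]) = {q2}
|Sat(A[(¬b ∧ ¬p) U (a ∧ p)])| = |{q2}| = 1.

1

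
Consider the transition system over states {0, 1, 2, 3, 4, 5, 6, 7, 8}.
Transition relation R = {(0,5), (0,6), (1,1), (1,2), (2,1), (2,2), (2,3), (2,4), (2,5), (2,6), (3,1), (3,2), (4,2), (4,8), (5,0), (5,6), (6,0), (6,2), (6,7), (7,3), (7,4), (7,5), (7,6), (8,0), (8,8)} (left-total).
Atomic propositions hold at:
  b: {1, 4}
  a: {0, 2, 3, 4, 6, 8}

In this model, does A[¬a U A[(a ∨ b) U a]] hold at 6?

Sat(¬a) = {1, 5, 7}
Sat(a ∨ b) = {0, 1, 2, 3, 4, 6, 8}
A[(a ∨ b) U a]: least fixpoint, start Z0 = Sat(a) = {0, 2, 3, 4, 6, 8}, add states in Sat(a ∨ b) with every successor in Z. Already a fixed point.
Sat(A[(a ∨ b) U a]) = {0, 2, 3, 4, 6, 8}
A[¬a U A[(a ∨ b) U a]]: least fixpoint, start Z0 = Sat(A[(a ∨ b) U a]) = {0, 2, 3, 4, 6, 8}, add states in Sat(¬a) with every successor in Z. Z1 = {0, 2, 3, 4, 5, 6, 8}; Z2 = {0, 2, 3, 4, 5, 6, 7, 8}; fixed.
Sat(A[¬a U A[(a ∨ b) U a]]) = {0, 2, 3, 4, 5, 6, 7, 8}
6 ∈ Sat(A[¬a U A[(a ∨ b) U a]]) = {0, 2, 3, 4, 5, 6, 7, 8}, so the formula holds at 6.

Yes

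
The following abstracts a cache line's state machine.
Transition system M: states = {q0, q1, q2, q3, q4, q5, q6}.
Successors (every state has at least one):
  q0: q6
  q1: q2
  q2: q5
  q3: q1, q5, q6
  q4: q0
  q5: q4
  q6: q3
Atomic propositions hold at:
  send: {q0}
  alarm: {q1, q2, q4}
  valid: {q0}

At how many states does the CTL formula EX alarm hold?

Sat(EX alarm) = {s : some successor in {q1, q2, q4}} = {q1, q3, q5}
|Sat(EX alarm)| = |{q1, q3, q5}| = 3.

3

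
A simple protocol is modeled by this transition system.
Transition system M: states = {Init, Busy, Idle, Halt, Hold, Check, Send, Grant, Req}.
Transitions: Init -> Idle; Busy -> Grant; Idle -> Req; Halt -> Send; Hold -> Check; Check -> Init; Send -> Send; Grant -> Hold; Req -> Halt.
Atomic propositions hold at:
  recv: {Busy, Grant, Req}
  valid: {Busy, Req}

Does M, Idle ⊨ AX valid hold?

Sat(AX valid) = {s : every successor in {Busy, Req}} = {Idle}
Idle ∈ Sat(AX valid) = {Idle}, so the formula holds at Idle.

Yes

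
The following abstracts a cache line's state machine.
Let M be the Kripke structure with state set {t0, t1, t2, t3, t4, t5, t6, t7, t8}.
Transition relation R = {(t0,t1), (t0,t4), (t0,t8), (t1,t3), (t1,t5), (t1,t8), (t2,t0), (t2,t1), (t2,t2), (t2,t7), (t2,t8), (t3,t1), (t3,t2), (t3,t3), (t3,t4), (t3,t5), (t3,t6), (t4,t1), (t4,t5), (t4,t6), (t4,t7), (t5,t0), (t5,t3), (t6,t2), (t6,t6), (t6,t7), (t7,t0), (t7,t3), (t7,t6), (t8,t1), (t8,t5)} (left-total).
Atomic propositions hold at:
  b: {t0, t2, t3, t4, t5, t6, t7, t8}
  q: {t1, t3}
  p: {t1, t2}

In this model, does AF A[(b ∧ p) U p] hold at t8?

No

Sat(b ∧ p) = {t2}
A[(b ∧ p) U p]: least fixpoint, start Z0 = Sat(p) = {t1, t2}, add states in Sat(b ∧ p) with every successor in Z. Already a fixed point.
Sat(A[(b ∧ p) U p]) = {t1, t2}
AF A[(b ∧ p) U p]: least fixpoint, start Z0 = {t1, t2}, add states with every successor in Z. Already a fixed point.
Sat(AF A[(b ∧ p) U p]) = {t1, t2}
t8 ∉ Sat(AF A[(b ∧ p) U p]) = {t1, t2}, so the formula does not hold at t8.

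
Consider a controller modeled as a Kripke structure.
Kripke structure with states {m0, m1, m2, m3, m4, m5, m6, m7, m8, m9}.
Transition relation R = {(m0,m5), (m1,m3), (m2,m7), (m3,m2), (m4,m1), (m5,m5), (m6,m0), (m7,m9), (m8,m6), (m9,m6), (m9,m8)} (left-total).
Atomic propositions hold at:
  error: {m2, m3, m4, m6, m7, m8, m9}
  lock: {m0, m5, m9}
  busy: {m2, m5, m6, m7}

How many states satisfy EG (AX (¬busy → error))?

2

Sat(¬busy) = {m0, m1, m3, m4, m8, m9}
Sat(¬busy → error) = {m2, m3, m4, m5, m6, m7, m8, m9}
Sat(AX (¬busy → error)) = {s : every successor in {m2, m3, m4, m5, m6, m7, m8, m9}} = {m0, m1, m2, m3, m5, m7, m8, m9}
EG (AX (¬busy → error)): greatest fixpoint, start Z0 = {m0, m1, m2, m3, m5, m7, m8, m9}, keep only states in Sat with some successor in Z. Z1 = {m0, m1, m2, m3, m5, m7, m9}; Z2 = {m0, m1, m2, m3, m5, m7}; Z3 = {m0, m1, m2, m3, m5}; Z4 = {m0, m1, m3, m5}; Z5 = {m0, m1, m5}; Z6 = {m0, m5}; fixed.
Sat(EG (AX (¬busy → error))) = {m0, m5}
|Sat(EG (AX (¬busy → error)))| = |{m0, m5}| = 2.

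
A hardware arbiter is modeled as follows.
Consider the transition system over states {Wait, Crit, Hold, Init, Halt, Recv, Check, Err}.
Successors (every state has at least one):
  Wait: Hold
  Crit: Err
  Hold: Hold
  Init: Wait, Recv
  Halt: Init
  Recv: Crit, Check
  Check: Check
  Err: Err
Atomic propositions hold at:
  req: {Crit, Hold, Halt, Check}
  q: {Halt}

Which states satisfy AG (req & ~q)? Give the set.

Sat(~q) = {Wait, Crit, Hold, Init, Recv, Check, Err}
Sat(req & ~q) = {Crit, Hold, Check}
AG (req & ~q): greatest fixpoint, start Z0 = {Crit, Hold, Check}, keep only states in Sat with every successor in Z. Z1 = {Hold, Check}; fixed.
Sat(AG (req & ~q)) = {Hold, Check}

{Hold, Check}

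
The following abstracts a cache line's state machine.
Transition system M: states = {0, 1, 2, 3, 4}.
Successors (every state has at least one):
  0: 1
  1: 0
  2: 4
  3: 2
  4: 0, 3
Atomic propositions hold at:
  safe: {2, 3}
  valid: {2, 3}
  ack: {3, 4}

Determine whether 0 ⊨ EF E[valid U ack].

E[valid U ack]: least fixpoint, start Z0 = Sat(ack) = {3, 4}, add states in Sat(valid) with some successor in Z. Z1 = {2, 3, 4}; fixed.
Sat(E[valid U ack]) = {2, 3, 4}
EF E[valid U ack]: least fixpoint, start Z0 = {2, 3, 4}, add states with some successor in Z. Already a fixed point.
Sat(EF E[valid U ack]) = {2, 3, 4}
0 ∉ Sat(EF E[valid U ack]) = {2, 3, 4}, so the formula does not hold at 0.

No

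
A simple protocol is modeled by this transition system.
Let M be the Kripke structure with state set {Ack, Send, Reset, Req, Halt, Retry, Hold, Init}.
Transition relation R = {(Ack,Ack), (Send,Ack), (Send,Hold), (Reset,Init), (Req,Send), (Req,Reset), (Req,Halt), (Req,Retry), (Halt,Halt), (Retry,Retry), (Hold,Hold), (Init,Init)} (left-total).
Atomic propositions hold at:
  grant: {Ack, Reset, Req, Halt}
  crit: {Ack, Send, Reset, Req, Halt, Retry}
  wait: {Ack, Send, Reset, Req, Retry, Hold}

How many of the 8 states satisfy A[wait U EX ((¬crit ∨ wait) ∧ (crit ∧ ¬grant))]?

2

Sat(¬crit) = {Hold, Init}
Sat(¬crit ∨ wait) = {Ack, Send, Reset, Req, Retry, Hold, Init}
Sat(¬grant) = {Send, Retry, Hold, Init}
Sat(crit ∧ ¬grant) = {Send, Retry}
Sat((¬crit ∨ wait) ∧ (crit ∧ ¬grant)) = {Send, Retry}
Sat(EX ((¬crit ∨ wait) ∧ (crit ∧ ¬grant))) = {s : some successor in {Send, Retry}} = {Req, Retry}
A[wait U EX ((¬crit ∨ wait) ∧ (crit ∧ ¬grant))]: least fixpoint, start Z0 = Sat(EX ((¬crit ∨ wait) ∧ (crit ∧ ¬grant))) = {Req, Retry}, add states in Sat(wait) with every successor in Z. Already a fixed point.
Sat(A[wait U EX ((¬crit ∨ wait) ∧ (crit ∧ ¬grant))]) = {Req, Retry}
|Sat(A[wait U EX ((¬crit ∨ wait) ∧ (crit ∧ ¬grant))])| = |{Req, Retry}| = 2.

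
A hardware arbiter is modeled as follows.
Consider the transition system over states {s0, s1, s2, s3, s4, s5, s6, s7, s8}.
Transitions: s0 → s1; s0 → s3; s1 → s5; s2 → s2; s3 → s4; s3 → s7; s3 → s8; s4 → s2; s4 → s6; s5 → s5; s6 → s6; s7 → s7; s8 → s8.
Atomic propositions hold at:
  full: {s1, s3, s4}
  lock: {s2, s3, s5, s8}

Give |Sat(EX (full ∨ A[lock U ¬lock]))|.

5

Sat(¬lock) = {s0, s1, s4, s6, s7}
A[lock U ¬lock]: least fixpoint, start Z0 = Sat(¬lock) = {s0, s1, s4, s6, s7}, add states in Sat(lock) with every successor in Z. Already a fixed point.
Sat(A[lock U ¬lock]) = {s0, s1, s4, s6, s7}
Sat(full ∨ A[lock U ¬lock]) = {s0, s1, s3, s4, s6, s7}
Sat(EX (full ∨ A[lock U ¬lock])) = {s : some successor in {s0, s1, s3, s4, s6, s7}} = {s0, s3, s4, s6, s7}
|Sat(EX (full ∨ A[lock U ¬lock]))| = |{s0, s3, s4, s6, s7}| = 5.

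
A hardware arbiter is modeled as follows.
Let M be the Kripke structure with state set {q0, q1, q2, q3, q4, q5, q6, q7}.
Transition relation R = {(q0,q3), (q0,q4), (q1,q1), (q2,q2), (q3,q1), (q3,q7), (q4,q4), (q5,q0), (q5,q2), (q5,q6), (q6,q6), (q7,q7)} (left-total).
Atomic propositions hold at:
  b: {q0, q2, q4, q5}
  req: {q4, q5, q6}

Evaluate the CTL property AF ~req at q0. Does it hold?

Yes

Sat(~req) = {q0, q1, q2, q3, q7}
AF ~req: least fixpoint, start Z0 = {q0, q1, q2, q3, q7}, add states with every successor in Z. Already a fixed point.
Sat(AF ~req) = {q0, q1, q2, q3, q7}
q0 ∈ Sat(AF ~req) = {q0, q1, q2, q3, q7}, so the formula holds at q0.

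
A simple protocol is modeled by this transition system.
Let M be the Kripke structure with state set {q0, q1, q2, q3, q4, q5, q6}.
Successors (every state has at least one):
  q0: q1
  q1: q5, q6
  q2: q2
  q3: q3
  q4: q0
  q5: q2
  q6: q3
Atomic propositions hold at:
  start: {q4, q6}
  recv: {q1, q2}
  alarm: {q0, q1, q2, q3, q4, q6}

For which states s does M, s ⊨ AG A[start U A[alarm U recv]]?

A[alarm U recv]: least fixpoint, start Z0 = Sat(recv) = {q1, q2}, add states in Sat(alarm) with every successor in Z. Z1 = {q0, q1, q2}; Z2 = {q0, q1, q2, q4}; fixed.
Sat(A[alarm U recv]) = {q0, q1, q2, q4}
A[start U A[alarm U recv]]: least fixpoint, start Z0 = Sat(A[alarm U recv]) = {q0, q1, q2, q4}, add states in Sat(start) with every successor in Z. Already a fixed point.
Sat(A[start U A[alarm U recv]]) = {q0, q1, q2, q4}
AG A[start U A[alarm U recv]]: greatest fixpoint, start Z0 = {q0, q1, q2, q4}, keep only states in Sat with every successor in Z. Z1 = {q0, q2, q4}; Z2 = {q2, q4}; Z3 = {q2}; fixed.
Sat(AG A[start U A[alarm U recv]]) = {q2}

{q2}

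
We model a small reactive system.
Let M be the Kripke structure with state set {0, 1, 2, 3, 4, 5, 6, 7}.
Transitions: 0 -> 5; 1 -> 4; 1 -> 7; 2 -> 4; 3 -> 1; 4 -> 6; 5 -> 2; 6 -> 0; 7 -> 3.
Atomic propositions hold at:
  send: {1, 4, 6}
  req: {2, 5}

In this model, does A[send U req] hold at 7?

No

A[send U req]: least fixpoint, start Z0 = Sat(req) = {2, 5}, add states in Sat(send) with every successor in Z. Already a fixed point.
Sat(A[send U req]) = {2, 5}
7 ∉ Sat(A[send U req]) = {2, 5}, so the formula does not hold at 7.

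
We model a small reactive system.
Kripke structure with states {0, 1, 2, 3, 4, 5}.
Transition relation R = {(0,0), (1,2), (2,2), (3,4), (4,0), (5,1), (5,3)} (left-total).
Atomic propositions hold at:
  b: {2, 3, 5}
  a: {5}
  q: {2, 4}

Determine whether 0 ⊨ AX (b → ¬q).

Sat(¬q) = {0, 1, 3, 5}
Sat(b → ¬q) = {0, 1, 3, 4, 5}
Sat(AX (b → ¬q)) = {s : every successor in {0, 1, 3, 4, 5}} = {0, 3, 4, 5}
0 ∈ Sat(AX (b → ¬q)) = {0, 3, 4, 5}, so the formula holds at 0.

Yes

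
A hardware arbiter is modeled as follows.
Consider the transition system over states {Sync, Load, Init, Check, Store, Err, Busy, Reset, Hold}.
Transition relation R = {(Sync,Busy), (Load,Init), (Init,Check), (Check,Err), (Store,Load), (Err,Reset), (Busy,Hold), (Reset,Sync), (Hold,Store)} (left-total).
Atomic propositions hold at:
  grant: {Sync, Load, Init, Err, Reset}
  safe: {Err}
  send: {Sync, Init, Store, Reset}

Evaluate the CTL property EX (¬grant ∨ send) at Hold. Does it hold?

Sat(¬grant) = {Check, Store, Busy, Hold}
Sat(¬grant ∨ send) = {Sync, Init, Check, Store, Busy, Reset, Hold}
Sat(EX (¬grant ∨ send)) = {s : some successor in {Sync, Init, Check, Store, Busy, Reset, Hold}} = {Sync, Load, Init, Err, Busy, Reset, Hold}
Hold ∈ Sat(EX (¬grant ∨ send)) = {Sync, Load, Init, Err, Busy, Reset, Hold}, so the formula holds at Hold.

Yes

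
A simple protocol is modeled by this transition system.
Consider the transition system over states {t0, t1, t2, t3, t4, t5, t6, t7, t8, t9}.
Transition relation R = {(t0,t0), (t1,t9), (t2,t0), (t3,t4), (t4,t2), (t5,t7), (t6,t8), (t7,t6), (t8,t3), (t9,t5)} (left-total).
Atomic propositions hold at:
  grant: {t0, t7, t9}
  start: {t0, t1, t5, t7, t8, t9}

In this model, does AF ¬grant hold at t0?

Sat(¬grant) = {t1, t2, t3, t4, t5, t6, t8}
AF ¬grant: least fixpoint, start Z0 = {t1, t2, t3, t4, t5, t6, t8}, add states with every successor in Z. Z1 = {t1, t2, t3, t4, t5, t6, t7, t8, t9}; fixed.
Sat(AF ¬grant) = {t1, t2, t3, t4, t5, t6, t7, t8, t9}
t0 ∉ Sat(AF ¬grant) = {t1, t2, t3, t4, t5, t6, t7, t8, t9}, so the formula does not hold at t0.

No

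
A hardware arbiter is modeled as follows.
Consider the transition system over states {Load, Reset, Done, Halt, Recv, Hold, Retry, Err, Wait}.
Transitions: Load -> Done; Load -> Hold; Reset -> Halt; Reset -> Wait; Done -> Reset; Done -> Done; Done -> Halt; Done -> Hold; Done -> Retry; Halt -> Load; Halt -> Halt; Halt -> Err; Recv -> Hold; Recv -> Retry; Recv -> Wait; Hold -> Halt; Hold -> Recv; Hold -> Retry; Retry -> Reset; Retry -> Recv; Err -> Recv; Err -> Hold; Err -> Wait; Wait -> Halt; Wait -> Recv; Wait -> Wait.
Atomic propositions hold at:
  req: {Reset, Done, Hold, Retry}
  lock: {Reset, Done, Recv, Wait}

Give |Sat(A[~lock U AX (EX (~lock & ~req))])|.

Sat(~lock) = {Load, Halt, Hold, Retry, Err}
Sat(~req) = {Load, Halt, Recv, Err, Wait}
Sat(~lock & ~req) = {Load, Halt, Err}
Sat(EX (~lock & ~req)) = {s : some successor in {Load, Halt, Err}} = {Reset, Done, Halt, Hold, Wait}
Sat(AX (EX (~lock & ~req))) = {s : every successor in {Reset, Done, Halt, Hold, Wait}} = {Load, Reset}
A[~lock U AX (EX (~lock & ~req))]: least fixpoint, start Z0 = Sat(AX (EX (~lock & ~req))) = {Load, Reset}, add states in Sat(~lock) with every successor in Z. Already a fixed point.
Sat(A[~lock U AX (EX (~lock & ~req))]) = {Load, Reset}
|Sat(A[~lock U AX (EX (~lock & ~req))])| = |{Load, Reset}| = 2.

2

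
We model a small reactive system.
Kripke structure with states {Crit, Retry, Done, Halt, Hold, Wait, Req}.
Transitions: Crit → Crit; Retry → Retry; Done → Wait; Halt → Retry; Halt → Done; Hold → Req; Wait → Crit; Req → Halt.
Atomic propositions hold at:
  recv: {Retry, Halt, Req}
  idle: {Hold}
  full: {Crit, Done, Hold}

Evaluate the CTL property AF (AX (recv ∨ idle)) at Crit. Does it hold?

Sat(recv ∨ idle) = {Retry, Halt, Hold, Req}
Sat(AX (recv ∨ idle)) = {s : every successor in {Retry, Halt, Hold, Req}} = {Retry, Hold, Req}
AF (AX (recv ∨ idle)): least fixpoint, start Z0 = {Retry, Hold, Req}, add states with every successor in Z. Already a fixed point.
Sat(AF (AX (recv ∨ idle))) = {Retry, Hold, Req}
Crit ∉ Sat(AF (AX (recv ∨ idle))) = {Retry, Hold, Req}, so the formula does not hold at Crit.

No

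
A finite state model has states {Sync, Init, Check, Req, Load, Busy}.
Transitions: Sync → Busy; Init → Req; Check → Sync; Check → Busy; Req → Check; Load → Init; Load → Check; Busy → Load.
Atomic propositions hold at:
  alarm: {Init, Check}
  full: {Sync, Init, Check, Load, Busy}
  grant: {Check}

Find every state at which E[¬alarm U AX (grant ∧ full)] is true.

{Req}

Sat(¬alarm) = {Sync, Req, Load, Busy}
Sat(grant ∧ full) = {Check}
Sat(AX (grant ∧ full)) = {s : every successor in {Check}} = {Req}
E[¬alarm U AX (grant ∧ full)]: least fixpoint, start Z0 = Sat(AX (grant ∧ full)) = {Req}, add states in Sat(¬alarm) with some successor in Z. Already a fixed point.
Sat(E[¬alarm U AX (grant ∧ full)]) = {Req}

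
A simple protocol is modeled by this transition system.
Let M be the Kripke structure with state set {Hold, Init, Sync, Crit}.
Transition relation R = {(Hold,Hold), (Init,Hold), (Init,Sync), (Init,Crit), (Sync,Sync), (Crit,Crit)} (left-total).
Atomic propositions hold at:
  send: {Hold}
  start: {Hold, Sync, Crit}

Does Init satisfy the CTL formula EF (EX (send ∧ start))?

Sat(send ∧ start) = {Hold}
Sat(EX (send ∧ start)) = {s : some successor in {Hold}} = {Hold, Init}
EF (EX (send ∧ start)): least fixpoint, start Z0 = {Hold, Init}, add states with some successor in Z. Already a fixed point.
Sat(EF (EX (send ∧ start))) = {Hold, Init}
Init ∈ Sat(EF (EX (send ∧ start))) = {Hold, Init}, so the formula holds at Init.

Yes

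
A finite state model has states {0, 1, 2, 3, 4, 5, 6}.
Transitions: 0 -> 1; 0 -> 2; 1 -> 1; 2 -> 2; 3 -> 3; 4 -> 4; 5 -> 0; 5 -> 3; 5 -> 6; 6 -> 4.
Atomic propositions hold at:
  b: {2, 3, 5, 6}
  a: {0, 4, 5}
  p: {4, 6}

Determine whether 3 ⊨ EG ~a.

Sat(~a) = {1, 2, 3, 6}
EG ~a: greatest fixpoint, start Z0 = {1, 2, 3, 6}, keep only states in Sat with some successor in Z. Z1 = {1, 2, 3}; fixed.
Sat(EG ~a) = {1, 2, 3}
3 ∈ Sat(EG ~a) = {1, 2, 3}, so the formula holds at 3.

Yes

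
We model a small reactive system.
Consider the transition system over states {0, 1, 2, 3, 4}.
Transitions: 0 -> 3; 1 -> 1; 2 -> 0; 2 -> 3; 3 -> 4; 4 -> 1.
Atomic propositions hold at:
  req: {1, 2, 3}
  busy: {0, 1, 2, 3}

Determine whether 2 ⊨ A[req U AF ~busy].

Yes

Sat(~busy) = {4}
AF ~busy: least fixpoint, start Z0 = {4}, add states with every successor in Z. Z1 = {3, 4}; Z2 = {0, 3, 4}; Z3 = {0, 2, 3, 4}; fixed.
Sat(AF ~busy) = {0, 2, 3, 4}
A[req U AF ~busy]: least fixpoint, start Z0 = Sat(AF ~busy) = {0, 2, 3, 4}, add states in Sat(req) with every successor in Z. Already a fixed point.
Sat(A[req U AF ~busy]) = {0, 2, 3, 4}
2 ∈ Sat(A[req U AF ~busy]) = {0, 2, 3, 4}, so the formula holds at 2.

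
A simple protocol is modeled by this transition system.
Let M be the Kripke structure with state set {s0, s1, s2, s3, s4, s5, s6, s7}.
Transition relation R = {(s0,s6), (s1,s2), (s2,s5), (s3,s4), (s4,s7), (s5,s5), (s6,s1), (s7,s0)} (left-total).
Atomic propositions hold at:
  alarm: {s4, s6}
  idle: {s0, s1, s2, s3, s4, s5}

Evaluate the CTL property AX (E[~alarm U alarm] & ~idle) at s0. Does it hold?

Yes

Sat(~alarm) = {s0, s1, s2, s3, s5, s7}
E[~alarm U alarm]: least fixpoint, start Z0 = Sat(alarm) = {s4, s6}, add states in Sat(~alarm) with some successor in Z. Z1 = {s0, s3, s4, s6}; Z2 = {s0, s3, s4, s6, s7}; fixed.
Sat(E[~alarm U alarm]) = {s0, s3, s4, s6, s7}
Sat(~idle) = {s6, s7}
Sat(E[~alarm U alarm] & ~idle) = {s6, s7}
Sat(AX (E[~alarm U alarm] & ~idle)) = {s : every successor in {s6, s7}} = {s0, s4}
s0 ∈ Sat(AX (E[~alarm U alarm] & ~idle)) = {s0, s4}, so the formula holds at s0.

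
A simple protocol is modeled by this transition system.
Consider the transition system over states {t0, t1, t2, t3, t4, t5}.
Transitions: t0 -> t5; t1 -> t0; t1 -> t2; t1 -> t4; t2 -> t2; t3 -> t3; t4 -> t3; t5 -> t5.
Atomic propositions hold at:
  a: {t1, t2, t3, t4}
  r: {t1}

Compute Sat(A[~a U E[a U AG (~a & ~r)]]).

Sat(~a) = {t0, t5}
Sat(~r) = {t0, t2, t3, t4, t5}
Sat(~a & ~r) = {t0, t5}
AG (~a & ~r): greatest fixpoint, start Z0 = {t0, t5}, keep only states in Sat with every successor in Z. Already a fixed point.
Sat(AG (~a & ~r)) = {t0, t5}
E[a U AG (~a & ~r)]: least fixpoint, start Z0 = Sat(AG (~a & ~r)) = {t0, t5}, add states in Sat(a) with some successor in Z. Z1 = {t0, t1, t5}; fixed.
Sat(E[a U AG (~a & ~r)]) = {t0, t1, t5}
A[~a U E[a U AG (~a & ~r)]]: least fixpoint, start Z0 = Sat(E[a U AG (~a & ~r)]) = {t0, t1, t5}, add states in Sat(~a) with every successor in Z. Already a fixed point.
Sat(A[~a U E[a U AG (~a & ~r)]]) = {t0, t1, t5}

{t0, t1, t5}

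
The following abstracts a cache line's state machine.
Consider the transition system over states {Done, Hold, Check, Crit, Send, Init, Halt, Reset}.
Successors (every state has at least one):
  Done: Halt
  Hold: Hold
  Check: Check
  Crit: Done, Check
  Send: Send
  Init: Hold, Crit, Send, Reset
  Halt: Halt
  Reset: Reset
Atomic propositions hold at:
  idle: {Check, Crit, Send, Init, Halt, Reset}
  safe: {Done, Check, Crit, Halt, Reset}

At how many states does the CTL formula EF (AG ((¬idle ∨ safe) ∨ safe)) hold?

Sat(¬idle) = {Done, Hold}
Sat(¬idle ∨ safe) = {Done, Hold, Check, Crit, Halt, Reset}
Sat((¬idle ∨ safe) ∨ safe) = {Done, Hold, Check, Crit, Halt, Reset}
AG ((¬idle ∨ safe) ∨ safe): greatest fixpoint, start Z0 = {Done, Hold, Check, Crit, Halt, Reset}, keep only states in Sat with every successor in Z. Already a fixed point.
Sat(AG ((¬idle ∨ safe) ∨ safe)) = {Done, Hold, Check, Crit, Halt, Reset}
EF (AG ((¬idle ∨ safe) ∨ safe)): least fixpoint, start Z0 = {Done, Hold, Check, Crit, Halt, Reset}, add states with some successor in Z. Z1 = {Done, Hold, Check, Crit, Init, Halt, Reset}; fixed.
Sat(EF (AG ((¬idle ∨ safe) ∨ safe))) = {Done, Hold, Check, Crit, Init, Halt, Reset}
|Sat(EF (AG ((¬idle ∨ safe) ∨ safe)))| = |{Done, Hold, Check, Crit, Init, Halt, Reset}| = 7.

7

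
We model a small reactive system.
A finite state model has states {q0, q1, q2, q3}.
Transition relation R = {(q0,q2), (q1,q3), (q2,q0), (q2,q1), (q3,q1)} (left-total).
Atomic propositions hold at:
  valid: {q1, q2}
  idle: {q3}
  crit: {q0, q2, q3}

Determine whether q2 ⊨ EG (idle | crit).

Sat(idle | crit) = {q0, q2, q3}
EG (idle | crit): greatest fixpoint, start Z0 = {q0, q2, q3}, keep only states in Sat with some successor in Z. Z1 = {q0, q2}; fixed.
Sat(EG (idle | crit)) = {q0, q2}
q2 ∈ Sat(EG (idle | crit)) = {q0, q2}, so the formula holds at q2.

Yes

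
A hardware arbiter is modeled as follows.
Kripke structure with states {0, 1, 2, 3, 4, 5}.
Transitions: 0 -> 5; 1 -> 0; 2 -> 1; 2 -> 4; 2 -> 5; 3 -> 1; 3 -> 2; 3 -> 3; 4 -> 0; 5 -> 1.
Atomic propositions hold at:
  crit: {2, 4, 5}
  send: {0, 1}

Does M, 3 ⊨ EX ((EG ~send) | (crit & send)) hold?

Yes

Sat(~send) = {2, 3, 4, 5}
EG ~send: greatest fixpoint, start Z0 = {2, 3, 4, 5}, keep only states in Sat with some successor in Z. Z1 = {2, 3}; Z2 = {3}; fixed.
Sat(EG ~send) = {3}
Sat(crit & send) = ∅
Sat((EG ~send) | (crit & send)) = {3}
Sat(EX ((EG ~send) | (crit & send))) = {s : some successor in {3}} = {3}
3 ∈ Sat(EX ((EG ~send) | (crit & send))) = {3}, so the formula holds at 3.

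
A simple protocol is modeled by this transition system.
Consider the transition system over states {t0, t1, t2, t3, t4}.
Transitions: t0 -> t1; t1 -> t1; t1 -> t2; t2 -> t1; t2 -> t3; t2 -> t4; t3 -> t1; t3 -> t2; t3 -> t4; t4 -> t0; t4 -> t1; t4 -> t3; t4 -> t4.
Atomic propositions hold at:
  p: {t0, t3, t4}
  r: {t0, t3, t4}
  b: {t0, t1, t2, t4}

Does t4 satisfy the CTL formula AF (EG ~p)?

No

Sat(~p) = {t1, t2}
EG ~p: greatest fixpoint, start Z0 = {t1, t2}, keep only states in Sat with some successor in Z. Already a fixed point.
Sat(EG ~p) = {t1, t2}
AF (EG ~p): least fixpoint, start Z0 = {t1, t2}, add states with every successor in Z. Z1 = {t0, t1, t2}; fixed.
Sat(AF (EG ~p)) = {t0, t1, t2}
t4 ∉ Sat(AF (EG ~p)) = {t0, t1, t2}, so the formula does not hold at t4.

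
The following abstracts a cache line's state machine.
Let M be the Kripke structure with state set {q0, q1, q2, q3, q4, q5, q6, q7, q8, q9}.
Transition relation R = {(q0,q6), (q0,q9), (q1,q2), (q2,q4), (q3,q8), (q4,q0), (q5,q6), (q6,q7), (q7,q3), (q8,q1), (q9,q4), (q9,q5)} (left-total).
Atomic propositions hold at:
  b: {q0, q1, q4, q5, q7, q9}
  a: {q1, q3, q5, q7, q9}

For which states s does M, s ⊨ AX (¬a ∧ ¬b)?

{q1, q3, q5}

Sat(¬a) = {q0, q2, q4, q6, q8}
Sat(¬b) = {q2, q3, q6, q8}
Sat(¬a ∧ ¬b) = {q2, q6, q8}
Sat(AX (¬a ∧ ¬b)) = {s : every successor in {q2, q6, q8}} = {q1, q3, q5}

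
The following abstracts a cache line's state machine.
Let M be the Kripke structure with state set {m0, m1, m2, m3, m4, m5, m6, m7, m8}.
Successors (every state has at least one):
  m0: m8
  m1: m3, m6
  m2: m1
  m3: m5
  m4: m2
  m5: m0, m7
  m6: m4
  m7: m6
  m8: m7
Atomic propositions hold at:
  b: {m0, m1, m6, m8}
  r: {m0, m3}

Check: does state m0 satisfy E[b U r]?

E[b U r]: least fixpoint, start Z0 = Sat(r) = {m0, m3}, add states in Sat(b) with some successor in Z. Z1 = {m0, m1, m3}; fixed.
Sat(E[b U r]) = {m0, m1, m3}
m0 ∈ Sat(E[b U r]) = {m0, m1, m3}, so the formula holds at m0.

Yes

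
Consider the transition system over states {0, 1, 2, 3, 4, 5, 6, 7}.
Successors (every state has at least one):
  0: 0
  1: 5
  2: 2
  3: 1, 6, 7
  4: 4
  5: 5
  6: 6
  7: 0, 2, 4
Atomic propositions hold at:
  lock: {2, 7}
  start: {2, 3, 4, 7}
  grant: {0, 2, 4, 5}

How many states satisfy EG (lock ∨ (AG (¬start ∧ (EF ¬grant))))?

Sat(¬start) = {0, 1, 5, 6}
Sat(¬grant) = {1, 3, 6, 7}
EF ¬grant: least fixpoint, start Z0 = {1, 3, 6, 7}, add states with some successor in Z. Already a fixed point.
Sat(EF ¬grant) = {1, 3, 6, 7}
Sat(¬start ∧ (EF ¬grant)) = {1, 6}
AG (¬start ∧ (EF ¬grant)): greatest fixpoint, start Z0 = {1, 6}, keep only states in Sat with every successor in Z. Z1 = {6}; fixed.
Sat(AG (¬start ∧ (EF ¬grant))) = {6}
Sat(lock ∨ (AG (¬start ∧ (EF ¬grant)))) = {2, 6, 7}
EG (lock ∨ (AG (¬start ∧ (EF ¬grant)))): greatest fixpoint, start Z0 = {2, 6, 7}, keep only states in Sat with some successor in Z. Already a fixed point.
Sat(EG (lock ∨ (AG (¬start ∧ (EF ¬grant))))) = {2, 6, 7}
|Sat(EG (lock ∨ (AG (¬start ∧ (EF ¬grant)))))| = |{2, 6, 7}| = 3.

3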